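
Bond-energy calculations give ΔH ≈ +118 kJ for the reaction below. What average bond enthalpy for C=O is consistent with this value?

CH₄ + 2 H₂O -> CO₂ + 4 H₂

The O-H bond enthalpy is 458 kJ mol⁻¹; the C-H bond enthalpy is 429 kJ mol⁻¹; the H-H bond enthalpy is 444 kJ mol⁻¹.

Let D be the C=O bond energy.
Σ(broken) = 4×429 + 4×458 = 3548
Σ(formed) = 2×D + 4×444 = 1776 + 2D
ΔH = Σ(broken) − Σ(formed) = (3548) − (1776 + 2D) = +1772 − 2D
Setting this equal to +118 kJ gives 2D = 1654, so D = 827 kJ/mol.

D(C=O) ≈ 827 kJ/mol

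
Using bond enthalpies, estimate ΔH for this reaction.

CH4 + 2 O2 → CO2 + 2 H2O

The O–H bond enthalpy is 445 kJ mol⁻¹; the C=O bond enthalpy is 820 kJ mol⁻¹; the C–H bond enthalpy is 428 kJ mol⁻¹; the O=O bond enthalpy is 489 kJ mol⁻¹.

Bonds broken (reactants):
  C–H: 4 × 428 = 1712
  O=O: 2 × 489 = 978
  Σ(broken) = 2690 kJ
Bonds formed (products):
  C=O: 2 × 820 = 1640
  O–H: 4 × 445 = 1780
  Σ(formed) = 3420 kJ
ΔH = Σ(broken) − Σ(formed) = 2690 − 3420 = −730 kJ

ΔH ≈ −730 kJ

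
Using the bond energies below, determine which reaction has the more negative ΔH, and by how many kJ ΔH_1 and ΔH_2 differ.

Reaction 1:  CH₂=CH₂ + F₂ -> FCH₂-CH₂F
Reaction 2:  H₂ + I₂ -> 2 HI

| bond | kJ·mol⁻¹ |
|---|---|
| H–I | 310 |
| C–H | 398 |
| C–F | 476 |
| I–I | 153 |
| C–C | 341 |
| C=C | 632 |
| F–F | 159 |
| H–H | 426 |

Reaction 1:
  Bonds broken (reactants):
    C–H: 4 × 398 = 1592
    C=C: 1 × 632 = 632
    F–F: 1 × 159 = 159
    Σ(broken) = 2383 kJ
  Bonds formed (products):
    C–C: 1 × 341 = 341
    C–F: 2 × 476 = 952
    C–H: 4 × 398 = 1592
    Σ(formed) = 2885 kJ
  ΔH_1 = 2383 − 2885 = −502 kJ
Reaction 2:
  Bonds broken (reactants):
    H–H: 1 × 426 = 426
    I–I: 1 × 153 = 153
    Σ(broken) = 579 kJ
  Bonds formed (products):
    H–I: 2 × 310 = 620
    Σ(formed) = 620 kJ
  ΔH_2 = 579 − 620 = −41 kJ
ΔH_1 − ΔH_2 = −461 kJ, so reaction 1 has the more negative ΔH; |ΔH_1 − ΔH_2| = 461 kJ.

Reaction 1, by 461 kJ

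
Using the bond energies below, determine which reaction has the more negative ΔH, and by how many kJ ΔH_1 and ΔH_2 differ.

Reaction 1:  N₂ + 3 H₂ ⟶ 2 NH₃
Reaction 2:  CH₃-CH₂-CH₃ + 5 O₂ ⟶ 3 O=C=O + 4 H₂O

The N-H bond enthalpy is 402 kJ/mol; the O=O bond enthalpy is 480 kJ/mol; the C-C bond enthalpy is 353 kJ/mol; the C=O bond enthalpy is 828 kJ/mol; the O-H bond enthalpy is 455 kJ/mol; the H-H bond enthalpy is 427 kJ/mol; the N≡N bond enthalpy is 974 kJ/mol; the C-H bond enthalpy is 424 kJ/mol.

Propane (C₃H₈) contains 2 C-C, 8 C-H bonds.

Reaction 1:
  Bonds broken (reactants):
    H-H: 3 × 427 = 1281
    N≡N: 1 × 974 = 974
    Σ(broken) = 2255 kJ
  Bonds formed (products):
    N-H: 6 × 402 = 2412
    Σ(formed) = 2412 kJ
  ΔH_1 = 2255 − 2412 = −157 kJ
Reaction 2:
  Bonds broken (reactants):
    C-C: 2 × 353 = 706
    C-H: 8 × 424 = 3392
    O=O: 5 × 480 = 2400
    Σ(broken) = 6498 kJ
  Bonds formed (products):
    C=O: 6 × 828 = 4968
    O-H: 8 × 455 = 3640
    Σ(formed) = 8608 kJ
  ΔH_2 = 6498 − 8608 = −2110 kJ
ΔH_1 − ΔH_2 = +1953 kJ, so reaction 2 has the more negative ΔH; |ΔH_1 − ΔH_2| = 1953 kJ.

Reaction 2, by 1953 kJ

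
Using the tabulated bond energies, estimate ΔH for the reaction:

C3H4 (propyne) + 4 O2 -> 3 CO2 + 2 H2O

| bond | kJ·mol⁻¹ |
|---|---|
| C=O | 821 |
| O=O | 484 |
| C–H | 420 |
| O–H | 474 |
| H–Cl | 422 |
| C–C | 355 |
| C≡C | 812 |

Bonds broken (reactants):
  C≡C: 1 × 812 = 812
  C–C: 1 × 355 = 355
  C–H: 4 × 420 = 1680
  O=O: 4 × 484 = 1936
  Σ(broken) = 4783 kJ
Bonds formed (products):
  C=O: 6 × 821 = 4926
  O–H: 4 × 474 = 1896
  Σ(formed) = 6822 kJ
ΔH = Σ(broken) − Σ(formed) = 4783 − 6822 = −2039 kJ

ΔH ≈ −2039 kJ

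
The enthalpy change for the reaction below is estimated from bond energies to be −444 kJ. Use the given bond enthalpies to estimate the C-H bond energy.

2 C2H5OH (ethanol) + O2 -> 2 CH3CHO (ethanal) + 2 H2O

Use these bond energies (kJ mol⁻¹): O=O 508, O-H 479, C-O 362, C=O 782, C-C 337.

D(C-H) ≈ 423 kJ/mol

Let D be the C-H bond energy.
Σ(broken) = 2×337 + 10×D + 2×362 + 2×479 + 1×508 = 2864 + 10D
Σ(formed) = 2×337 + 8×D + 2×782 + 4×479 = 4154 + 8D
ΔH = Σ(broken) − Σ(formed) = (2864 + 10D) − (4154 + 8D) = −1290 + 2D
Setting this equal to −444 kJ gives 2D = 846, so D = 423 kJ/mol.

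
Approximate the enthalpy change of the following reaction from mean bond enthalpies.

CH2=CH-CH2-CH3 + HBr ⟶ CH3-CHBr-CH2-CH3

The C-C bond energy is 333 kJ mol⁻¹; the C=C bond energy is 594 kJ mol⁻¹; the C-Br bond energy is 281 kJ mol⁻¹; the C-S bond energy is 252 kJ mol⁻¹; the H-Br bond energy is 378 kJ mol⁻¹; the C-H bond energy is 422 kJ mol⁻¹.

ΔH ≈ −64 kJ

Bonds broken (reactants):
  C-C: 2 × 333 = 666
  C-H: 8 × 422 = 3376
  C=C: 1 × 594 = 594
  H-Br: 1 × 378 = 378
  Σ(broken) = 5014 kJ
Bonds formed (products):
  C-Br: 1 × 281 = 281
  C-C: 3 × 333 = 999
  C-H: 9 × 422 = 3798
  Σ(formed) = 5078 kJ
ΔH = Σ(broken) − Σ(formed) = 5014 − 5078 = −64 kJ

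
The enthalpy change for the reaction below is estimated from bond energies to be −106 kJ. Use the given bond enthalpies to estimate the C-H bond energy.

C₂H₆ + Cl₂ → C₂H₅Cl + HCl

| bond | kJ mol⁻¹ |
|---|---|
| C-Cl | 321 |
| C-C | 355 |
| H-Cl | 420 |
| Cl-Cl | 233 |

Let D be the C-H bond energy.
Σ(broken) = 1×355 + 6×D + 1×233 = 588 + 6D
Σ(formed) = 1×355 + 1×321 + 5×D + 1×420 = 1096 + 5D
ΔH = Σ(broken) − Σ(formed) = (588 + 6D) − (1096 + 5D) = −508 + D
Setting this equal to −106 kJ gives D = 402 kJ/mol.

D(C-H) ≈ 402 kJ/mol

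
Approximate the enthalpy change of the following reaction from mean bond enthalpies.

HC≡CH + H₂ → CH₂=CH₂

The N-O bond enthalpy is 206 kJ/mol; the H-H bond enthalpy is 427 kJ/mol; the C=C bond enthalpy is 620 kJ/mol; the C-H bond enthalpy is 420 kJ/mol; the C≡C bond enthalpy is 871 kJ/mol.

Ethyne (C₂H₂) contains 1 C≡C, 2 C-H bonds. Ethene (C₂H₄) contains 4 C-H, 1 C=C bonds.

ΔH ≈ −162 kJ

Bonds broken (reactants):
  C≡C: 1 × 871 = 871
  C-H: 2 × 420 = 840
  H-H: 1 × 427 = 427
  Σ(broken) = 2138 kJ
Bonds formed (products):
  C-H: 4 × 420 = 1680
  C=C: 1 × 620 = 620
  Σ(formed) = 2300 kJ
ΔH = Σ(broken) − Σ(formed) = 2138 − 2300 = −162 kJ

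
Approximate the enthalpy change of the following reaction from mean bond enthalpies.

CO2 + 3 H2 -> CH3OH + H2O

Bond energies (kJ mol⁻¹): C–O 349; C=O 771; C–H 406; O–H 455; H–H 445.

ΔH ≈ −55 kJ

Bonds broken (reactants):
  C=O: 2 × 771 = 1542
  H–H: 3 × 445 = 1335
  Σ(broken) = 2877 kJ
Bonds formed (products):
  C–H: 3 × 406 = 1218
  C–O: 1 × 349 = 349
  O–H: 3 × 455 = 1365
  Σ(formed) = 2932 kJ
ΔH = Σ(broken) − Σ(formed) = 2877 − 2932 = −55 kJ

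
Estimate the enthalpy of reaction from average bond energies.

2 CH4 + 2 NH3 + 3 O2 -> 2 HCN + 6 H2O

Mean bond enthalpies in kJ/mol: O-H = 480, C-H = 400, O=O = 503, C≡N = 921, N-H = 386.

Bonds broken (reactants):
  C-H: 8 × 400 = 3200
  N-H: 6 × 386 = 2316
  O=O: 3 × 503 = 1509
  Σ(broken) = 7025 kJ
Bonds formed (products):
  C≡N: 2 × 921 = 1842
  C-H: 2 × 400 = 800
  O-H: 12 × 480 = 5760
  Σ(formed) = 8402 kJ
ΔH = Σ(broken) − Σ(formed) = 7025 − 8402 = −1377 kJ

ΔH ≈ −1377 kJ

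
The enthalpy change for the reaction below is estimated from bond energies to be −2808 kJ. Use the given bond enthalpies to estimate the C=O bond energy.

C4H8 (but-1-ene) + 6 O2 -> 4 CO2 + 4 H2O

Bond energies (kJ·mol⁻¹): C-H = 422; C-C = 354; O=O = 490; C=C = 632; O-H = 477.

Let D be the C=O bond energy.
Σ(broken) = 2×354 + 8×422 + 1×632 + 6×490 = 7656
Σ(formed) = 8×D + 8×477 = 3816 + 8D
ΔH = Σ(broken) − Σ(formed) = (7656) − (3816 + 8D) = +3840 − 8D
Setting this equal to −2808 kJ gives 8D = 6648, so D = 831 kJ/mol.

D(C=O) ≈ 831 kJ/mol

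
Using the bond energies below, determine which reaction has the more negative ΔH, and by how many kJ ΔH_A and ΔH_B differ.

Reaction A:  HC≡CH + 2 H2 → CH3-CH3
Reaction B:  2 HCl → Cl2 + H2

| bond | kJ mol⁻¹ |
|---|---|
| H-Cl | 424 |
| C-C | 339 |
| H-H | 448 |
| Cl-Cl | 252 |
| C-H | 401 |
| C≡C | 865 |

Reaction A:
  Bonds broken (reactants):
    C≡C: 1 × 865 = 865
    C-H: 2 × 401 = 802
    H-H: 2 × 448 = 896
    Σ(broken) = 2563 kJ
  Bonds formed (products):
    C-C: 1 × 339 = 339
    C-H: 6 × 401 = 2406
    Σ(formed) = 2745 kJ
  ΔH_A = 2563 − 2745 = −182 kJ
Reaction B:
  Bonds broken (reactants):
    H-Cl: 2 × 424 = 848
    Σ(broken) = 848 kJ
  Bonds formed (products):
    Cl-Cl: 1 × 252 = 252
    H-H: 1 × 448 = 448
    Σ(formed) = 700 kJ
  ΔH_B = 848 − 700 = +148 kJ
ΔH_A − ΔH_B = −330 kJ, so reaction A has the more negative ΔH; |ΔH_A − ΔH_B| = 330 kJ.

Reaction A, by 330 kJ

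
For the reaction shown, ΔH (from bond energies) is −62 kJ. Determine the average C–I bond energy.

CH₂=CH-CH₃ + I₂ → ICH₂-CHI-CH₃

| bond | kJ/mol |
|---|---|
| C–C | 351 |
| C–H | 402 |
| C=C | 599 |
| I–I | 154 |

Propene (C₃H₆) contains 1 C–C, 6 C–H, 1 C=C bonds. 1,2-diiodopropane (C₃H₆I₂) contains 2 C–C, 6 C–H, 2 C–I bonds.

Let D be the C–I bond energy.
Σ(broken) = 1×351 + 6×402 + 1×599 + 1×154 = 3516
Σ(formed) = 2×351 + 6×402 + 2×D = 3114 + 2D
ΔH = Σ(broken) − Σ(formed) = (3516) − (3114 + 2D) = +402 − 2D
Setting this equal to −62 kJ gives 2D = 464, so D = 232 kJ/mol.

D(C–I) ≈ 232 kJ/mol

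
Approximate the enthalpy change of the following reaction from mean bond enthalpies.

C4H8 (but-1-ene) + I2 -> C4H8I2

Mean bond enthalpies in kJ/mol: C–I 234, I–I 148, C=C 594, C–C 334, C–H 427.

Bonds broken (reactants):
  C–C: 2 × 334 = 668
  C–H: 8 × 427 = 3416
  C=C: 1 × 594 = 594
  I–I: 1 × 148 = 148
  Σ(broken) = 4826 kJ
Bonds formed (products):
  C–C: 3 × 334 = 1002
  C–H: 8 × 427 = 3416
  C–I: 2 × 234 = 468
  Σ(formed) = 4886 kJ
ΔH = Σ(broken) − Σ(formed) = 4826 − 4886 = −60 kJ

ΔH ≈ −60 kJ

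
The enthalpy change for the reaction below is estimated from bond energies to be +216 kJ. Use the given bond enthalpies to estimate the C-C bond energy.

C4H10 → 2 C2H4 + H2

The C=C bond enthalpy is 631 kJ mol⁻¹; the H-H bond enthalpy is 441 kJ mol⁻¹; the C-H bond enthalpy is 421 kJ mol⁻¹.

D(C-C) ≈ 359 kJ/mol

Let D be the C-C bond energy.
Σ(broken) = 3×D + 10×421 = 4210 + 3D
Σ(formed) = 8×421 + 2×631 + 1×441 = 5071
ΔH = Σ(broken) − Σ(formed) = (4210 + 3D) − (5071) = −861 + 3D
Setting this equal to +216 kJ gives 3D = 1077, so D = 359 kJ/mol.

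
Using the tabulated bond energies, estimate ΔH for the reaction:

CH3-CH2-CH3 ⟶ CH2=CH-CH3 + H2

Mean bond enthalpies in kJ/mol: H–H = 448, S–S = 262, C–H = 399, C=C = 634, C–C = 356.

ΔH ≈ +72 kJ

Bonds broken (reactants):
  C–C: 2 × 356 = 712
  C–H: 8 × 399 = 3192
  Σ(broken) = 3904 kJ
Bonds formed (products):
  C–C: 1 × 356 = 356
  C–H: 6 × 399 = 2394
  C=C: 1 × 634 = 634
  H–H: 1 × 448 = 448
  Σ(formed) = 3832 kJ
ΔH = Σ(broken) − Σ(formed) = 3904 − 3832 = +72 kJ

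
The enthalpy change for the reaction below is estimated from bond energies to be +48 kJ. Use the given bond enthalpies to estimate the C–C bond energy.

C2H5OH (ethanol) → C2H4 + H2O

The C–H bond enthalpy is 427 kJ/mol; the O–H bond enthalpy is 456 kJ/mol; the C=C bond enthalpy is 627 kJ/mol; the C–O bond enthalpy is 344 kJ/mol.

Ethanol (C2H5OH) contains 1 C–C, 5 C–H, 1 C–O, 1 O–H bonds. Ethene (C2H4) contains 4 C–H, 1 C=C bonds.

Let D be the C–C bond energy.
Σ(broken) = 1×D + 5×427 + 1×344 + 1×456 = 2935 + D
Σ(formed) = 4×427 + 1×627 + 2×456 = 3247
ΔH = Σ(broken) − Σ(formed) = (2935 + D) − (3247) = −312 + D
Setting this equal to +48 kJ gives D = 360 kJ/mol.

D(C–C) ≈ 360 kJ/mol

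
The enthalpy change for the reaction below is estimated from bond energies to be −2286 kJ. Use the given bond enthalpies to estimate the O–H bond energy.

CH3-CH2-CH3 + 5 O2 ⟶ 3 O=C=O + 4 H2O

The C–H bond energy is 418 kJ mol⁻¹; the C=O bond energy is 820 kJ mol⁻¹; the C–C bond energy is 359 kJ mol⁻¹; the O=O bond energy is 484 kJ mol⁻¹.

D(O–H) ≈ 481 kJ/mol

Let D be the O–H bond energy.
Σ(broken) = 2×359 + 8×418 + 5×484 = 6482
Σ(formed) = 6×820 + 8×D = 4920 + 8D
ΔH = Σ(broken) − Σ(formed) = (6482) − (4920 + 8D) = +1562 − 8D
Setting this equal to −2286 kJ gives 8D = 3848, so D = 481 kJ/mol.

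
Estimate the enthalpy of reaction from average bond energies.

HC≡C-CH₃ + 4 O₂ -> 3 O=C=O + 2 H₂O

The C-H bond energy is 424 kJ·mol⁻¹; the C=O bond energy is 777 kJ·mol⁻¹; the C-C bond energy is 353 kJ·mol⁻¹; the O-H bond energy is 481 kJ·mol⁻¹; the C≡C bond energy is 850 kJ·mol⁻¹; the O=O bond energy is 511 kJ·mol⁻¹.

ΔH ≈ −1643 kJ

Bonds broken (reactants):
  C≡C: 1 × 850 = 850
  C-C: 1 × 353 = 353
  C-H: 4 × 424 = 1696
  O=O: 4 × 511 = 2044
  Σ(broken) = 4943 kJ
Bonds formed (products):
  C=O: 6 × 777 = 4662
  O-H: 4 × 481 = 1924
  Σ(formed) = 6586 kJ
ΔH = Σ(broken) − Σ(formed) = 4943 − 6586 = −1643 kJ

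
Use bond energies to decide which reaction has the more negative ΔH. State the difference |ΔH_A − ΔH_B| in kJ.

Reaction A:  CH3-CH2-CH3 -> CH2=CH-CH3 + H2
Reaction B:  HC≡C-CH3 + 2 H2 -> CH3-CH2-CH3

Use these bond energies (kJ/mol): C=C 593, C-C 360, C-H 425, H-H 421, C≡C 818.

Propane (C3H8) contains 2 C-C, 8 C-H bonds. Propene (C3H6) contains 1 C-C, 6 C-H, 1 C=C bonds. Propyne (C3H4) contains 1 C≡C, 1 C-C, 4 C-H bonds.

Reaction A:
  Bonds broken (reactants):
    C-C: 2 × 360 = 720
    C-H: 8 × 425 = 3400
    Σ(broken) = 4120 kJ
  Bonds formed (products):
    C-C: 1 × 360 = 360
    C-H: 6 × 425 = 2550
    C=C: 1 × 593 = 593
    H-H: 1 × 421 = 421
    Σ(formed) = 3924 kJ
  ΔH_A = 4120 − 3924 = +196 kJ
Reaction B:
  Bonds broken (reactants):
    C≡C: 1 × 818 = 818
    C-C: 1 × 360 = 360
    C-H: 4 × 425 = 1700
    H-H: 2 × 421 = 842
    Σ(broken) = 3720 kJ
  Bonds formed (products):
    C-C: 2 × 360 = 720
    C-H: 8 × 425 = 3400
    Σ(formed) = 4120 kJ
  ΔH_B = 3720 − 4120 = −400 kJ
ΔH_A − ΔH_B = +596 kJ, so reaction B has the more negative ΔH; |ΔH_A − ΔH_B| = 596 kJ.

Reaction B, by 596 kJ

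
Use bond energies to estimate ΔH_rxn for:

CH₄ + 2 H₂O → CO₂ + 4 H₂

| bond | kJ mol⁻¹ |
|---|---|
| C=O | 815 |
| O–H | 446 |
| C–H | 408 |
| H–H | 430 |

ΔH ≈ +66 kJ

Bonds broken (reactants):
  C–H: 4 × 408 = 1632
  O–H: 4 × 446 = 1784
  Σ(broken) = 3416 kJ
Bonds formed (products):
  C=O: 2 × 815 = 1630
  H–H: 4 × 430 = 1720
  Σ(formed) = 3350 kJ
ΔH = Σ(broken) − Σ(formed) = 3416 − 3350 = +66 kJ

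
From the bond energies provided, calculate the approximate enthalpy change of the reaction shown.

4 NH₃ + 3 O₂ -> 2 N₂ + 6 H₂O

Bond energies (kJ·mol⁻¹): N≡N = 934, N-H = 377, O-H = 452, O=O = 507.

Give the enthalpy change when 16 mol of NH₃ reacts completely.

Bonds broken (reactants):
  N-H: 12 × 377 = 4524
  O=O: 3 × 507 = 1521
  Σ(broken) = 6045 kJ
Bonds formed (products):
  N≡N: 2 × 934 = 1868
  O-H: 12 × 452 = 5424
  Σ(formed) = 7292 kJ
ΔH = Σ(broken) − Σ(formed) = 6045 − 7292 = −1247 kJ
For 4× the reaction as written: 4 × (−1247) = −4988 kJ

ΔH = −4988 kJ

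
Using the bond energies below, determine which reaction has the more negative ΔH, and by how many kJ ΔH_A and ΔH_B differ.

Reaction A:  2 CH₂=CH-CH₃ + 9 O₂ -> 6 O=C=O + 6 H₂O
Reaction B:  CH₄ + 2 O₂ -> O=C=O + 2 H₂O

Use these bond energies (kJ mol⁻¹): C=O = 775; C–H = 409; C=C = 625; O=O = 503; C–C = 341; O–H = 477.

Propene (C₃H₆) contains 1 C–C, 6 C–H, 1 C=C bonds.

Reaction A:
  Bonds broken (reactants):
    C–C: 2 × 341 = 682
    C–H: 12 × 409 = 4908
    C=C: 2 × 625 = 1250
    O=O: 9 × 503 = 4527
    Σ(broken) = 11367 kJ
  Bonds formed (products):
    C=O: 12 × 775 = 9300
    O–H: 12 × 477 = 5724
    Σ(formed) = 15024 kJ
  ΔH_A = 11367 − 15024 = −3657 kJ
Reaction B:
  Bonds broken (reactants):
    C–H: 4 × 409 = 1636
    O=O: 2 × 503 = 1006
    Σ(broken) = 2642 kJ
  Bonds formed (products):
    C=O: 2 × 775 = 1550
    O–H: 4 × 477 = 1908
    Σ(formed) = 3458 kJ
  ΔH_B = 2642 − 3458 = −816 kJ
ΔH_A − ΔH_B = −2841 kJ, so reaction A has the more negative ΔH; |ΔH_A − ΔH_B| = 2841 kJ.

Reaction A, by 2841 kJ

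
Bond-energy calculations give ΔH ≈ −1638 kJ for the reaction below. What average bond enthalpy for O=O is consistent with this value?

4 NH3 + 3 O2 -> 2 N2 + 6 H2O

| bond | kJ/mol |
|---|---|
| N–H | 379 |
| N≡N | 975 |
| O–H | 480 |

Let D be the O=O bond energy.
Σ(broken) = 12×379 + 3×D = 4548 + 3D
Σ(formed) = 2×975 + 12×480 = 7710
ΔH = Σ(broken) − Σ(formed) = (4548 + 3D) − (7710) = −3162 + 3D
Setting this equal to −1638 kJ gives 3D = 1524, so D = 508 kJ/mol.

D(O=O) ≈ 508 kJ/mol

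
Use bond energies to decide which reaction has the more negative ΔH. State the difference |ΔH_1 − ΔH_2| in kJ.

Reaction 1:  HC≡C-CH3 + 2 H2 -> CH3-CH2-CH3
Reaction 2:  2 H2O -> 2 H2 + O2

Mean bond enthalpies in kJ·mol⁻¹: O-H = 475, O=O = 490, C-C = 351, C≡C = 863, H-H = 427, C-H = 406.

Reaction 1:
  Bonds broken (reactants):
    C≡C: 1 × 863 = 863
    C-C: 1 × 351 = 351
    C-H: 4 × 406 = 1624
    H-H: 2 × 427 = 854
    Σ(broken) = 3692 kJ
  Bonds formed (products):
    C-C: 2 × 351 = 702
    C-H: 8 × 406 = 3248
    Σ(formed) = 3950 kJ
  ΔH_1 = 3692 − 3950 = −258 kJ
Reaction 2:
  Bonds broken (reactants):
    O-H: 4 × 475 = 1900
    Σ(broken) = 1900 kJ
  Bonds formed (products):
    H-H: 2 × 427 = 854
    O=O: 1 × 490 = 490
    Σ(formed) = 1344 kJ
  ΔH_2 = 1900 − 1344 = +556 kJ
ΔH_1 − ΔH_2 = −814 kJ, so reaction 1 has the more negative ΔH; |ΔH_1 − ΔH_2| = 814 kJ.

Reaction 1, by 814 kJ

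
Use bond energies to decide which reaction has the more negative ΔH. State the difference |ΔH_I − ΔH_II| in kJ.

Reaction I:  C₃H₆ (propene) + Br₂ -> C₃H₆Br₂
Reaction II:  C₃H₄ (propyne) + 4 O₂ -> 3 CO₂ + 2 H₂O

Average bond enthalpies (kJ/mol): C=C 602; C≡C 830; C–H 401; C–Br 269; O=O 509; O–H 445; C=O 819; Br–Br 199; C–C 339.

Reaction II, by 1809 kJ

Reaction I:
  Bonds broken (reactants):
    Br–Br: 1 × 199 = 199
    C–C: 1 × 339 = 339
    C–H: 6 × 401 = 2406
    C=C: 1 × 602 = 602
    Σ(broken) = 3546 kJ
  Bonds formed (products):
    C–Br: 2 × 269 = 538
    C–C: 2 × 339 = 678
    C–H: 6 × 401 = 2406
    Σ(formed) = 3622 kJ
  ΔH_I = 3546 − 3622 = −76 kJ
Reaction II:
  Bonds broken (reactants):
    C≡C: 1 × 830 = 830
    C–C: 1 × 339 = 339
    C–H: 4 × 401 = 1604
    O=O: 4 × 509 = 2036
    Σ(broken) = 4809 kJ
  Bonds formed (products):
    C=O: 6 × 819 = 4914
    O–H: 4 × 445 = 1780
    Σ(formed) = 6694 kJ
  ΔH_II = 4809 − 6694 = −1885 kJ
ΔH_I − ΔH_II = +1809 kJ, so reaction II has the more negative ΔH; |ΔH_I − ΔH_II| = 1809 kJ.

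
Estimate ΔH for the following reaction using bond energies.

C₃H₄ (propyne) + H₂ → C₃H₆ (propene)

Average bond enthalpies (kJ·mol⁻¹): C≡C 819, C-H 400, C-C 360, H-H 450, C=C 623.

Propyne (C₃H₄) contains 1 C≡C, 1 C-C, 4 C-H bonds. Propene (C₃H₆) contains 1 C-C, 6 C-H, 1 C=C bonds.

Bonds broken (reactants):
  C≡C: 1 × 819 = 819
  C-C: 1 × 360 = 360
  C-H: 4 × 400 = 1600
  H-H: 1 × 450 = 450
  Σ(broken) = 3229 kJ
Bonds formed (products):
  C-C: 1 × 360 = 360
  C-H: 6 × 400 = 2400
  C=C: 1 × 623 = 623
  Σ(formed) = 3383 kJ
ΔH = Σ(broken) − Σ(formed) = 3229 − 3383 = −154 kJ

ΔH ≈ −154 kJ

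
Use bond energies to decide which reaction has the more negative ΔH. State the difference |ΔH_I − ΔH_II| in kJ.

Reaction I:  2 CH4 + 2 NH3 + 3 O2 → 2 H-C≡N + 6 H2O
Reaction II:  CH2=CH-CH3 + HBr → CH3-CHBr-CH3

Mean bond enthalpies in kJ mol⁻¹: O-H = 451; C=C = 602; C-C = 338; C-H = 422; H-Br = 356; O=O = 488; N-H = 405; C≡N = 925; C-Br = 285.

Reaction I, by 749 kJ

Reaction I:
  Bonds broken (reactants):
    C-H: 8 × 422 = 3376
    N-H: 6 × 405 = 2430
    O=O: 3 × 488 = 1464
    Σ(broken) = 7270 kJ
  Bonds formed (products):
    C≡N: 2 × 925 = 1850
    C-H: 2 × 422 = 844
    O-H: 12 × 451 = 5412
    Σ(formed) = 8106 kJ
  ΔH_I = 7270 − 8106 = −836 kJ
Reaction II:
  Bonds broken (reactants):
    C-C: 1 × 338 = 338
    C-H: 6 × 422 = 2532
    C=C: 1 × 602 = 602
    H-Br: 1 × 356 = 356
    Σ(broken) = 3828 kJ
  Bonds formed (products):
    C-Br: 1 × 285 = 285
    C-C: 2 × 338 = 676
    C-H: 7 × 422 = 2954
    Σ(formed) = 3915 kJ
  ΔH_II = 3828 − 3915 = −87 kJ
ΔH_I − ΔH_II = −749 kJ, so reaction I has the more negative ΔH; |ΔH_I − ΔH_II| = 749 kJ.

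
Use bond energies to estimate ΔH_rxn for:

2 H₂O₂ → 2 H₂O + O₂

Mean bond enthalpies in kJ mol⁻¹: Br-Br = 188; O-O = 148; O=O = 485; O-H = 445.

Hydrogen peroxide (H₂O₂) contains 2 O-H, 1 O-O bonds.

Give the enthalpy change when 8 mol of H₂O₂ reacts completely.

Bonds broken (reactants):
  O-H: 4 × 445 = 1780
  O-O: 2 × 148 = 296
  Σ(broken) = 2076 kJ
Bonds formed (products):
  O-H: 4 × 445 = 1780
  O=O: 1 × 485 = 485
  Σ(formed) = 2265 kJ
ΔH = Σ(broken) − Σ(formed) = 2076 − 2265 = −189 kJ
For 4× the reaction as written: 4 × (−189) = −756 kJ

ΔH = −756 kJ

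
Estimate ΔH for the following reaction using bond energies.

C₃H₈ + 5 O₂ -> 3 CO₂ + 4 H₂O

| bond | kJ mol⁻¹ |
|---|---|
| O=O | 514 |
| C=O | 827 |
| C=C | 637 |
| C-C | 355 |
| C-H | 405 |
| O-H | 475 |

ΔH ≈ −2242 kJ

Bonds broken (reactants):
  C-C: 2 × 355 = 710
  C-H: 8 × 405 = 3240
  O=O: 5 × 514 = 2570
  Σ(broken) = 6520 kJ
Bonds formed (products):
  C=O: 6 × 827 = 4962
  O-H: 8 × 475 = 3800
  Σ(formed) = 8762 kJ
ΔH = Σ(broken) − Σ(formed) = 6520 − 8762 = −2242 kJ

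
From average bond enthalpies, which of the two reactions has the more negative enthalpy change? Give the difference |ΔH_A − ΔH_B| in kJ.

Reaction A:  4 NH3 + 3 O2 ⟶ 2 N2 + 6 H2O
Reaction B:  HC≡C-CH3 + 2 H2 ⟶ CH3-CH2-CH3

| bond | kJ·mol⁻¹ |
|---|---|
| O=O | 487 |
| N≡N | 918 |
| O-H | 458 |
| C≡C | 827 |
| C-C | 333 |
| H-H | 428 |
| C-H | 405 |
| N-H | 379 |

Reaction A:
  Bonds broken (reactants):
    N-H: 12 × 379 = 4548
    O=O: 3 × 487 = 1461
    Σ(broken) = 6009 kJ
  Bonds formed (products):
    N≡N: 2 × 918 = 1836
    O-H: 12 × 458 = 5496
    Σ(formed) = 7332 kJ
  ΔH_A = 6009 − 7332 = −1323 kJ
Reaction B:
  Bonds broken (reactants):
    C≡C: 1 × 827 = 827
    C-C: 1 × 333 = 333
    C-H: 4 × 405 = 1620
    H-H: 2 × 428 = 856
    Σ(broken) = 3636 kJ
  Bonds formed (products):
    C-C: 2 × 333 = 666
    C-H: 8 × 405 = 3240
    Σ(formed) = 3906 kJ
  ΔH_B = 3636 − 3906 = −270 kJ
ΔH_A − ΔH_B = −1053 kJ, so reaction A has the more negative ΔH; |ΔH_A − ΔH_B| = 1053 kJ.

Reaction A, by 1053 kJ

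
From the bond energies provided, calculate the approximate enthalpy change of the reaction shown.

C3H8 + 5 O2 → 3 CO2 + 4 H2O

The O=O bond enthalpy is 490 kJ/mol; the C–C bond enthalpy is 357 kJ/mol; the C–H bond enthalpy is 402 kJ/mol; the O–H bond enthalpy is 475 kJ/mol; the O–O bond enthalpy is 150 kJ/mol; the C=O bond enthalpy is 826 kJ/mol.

Bonds broken (reactants):
  C–C: 2 × 357 = 714
  C–H: 8 × 402 = 3216
  O=O: 5 × 490 = 2450
  Σ(broken) = 6380 kJ
Bonds formed (products):
  C=O: 6 × 826 = 4956
  O–H: 8 × 475 = 3800
  Σ(formed) = 8756 kJ
ΔH = Σ(broken) − Σ(formed) = 6380 − 8756 = −2376 kJ

ΔH ≈ −2376 kJ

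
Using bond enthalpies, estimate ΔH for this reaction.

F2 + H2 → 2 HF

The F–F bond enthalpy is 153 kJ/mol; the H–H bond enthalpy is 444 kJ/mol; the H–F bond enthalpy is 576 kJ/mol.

Bonds broken (reactants):
  F–F: 1 × 153 = 153
  H–H: 1 × 444 = 444
  Σ(broken) = 597 kJ
Bonds formed (products):
  H–F: 2 × 576 = 1152
  Σ(formed) = 1152 kJ
ΔH = Σ(broken) − Σ(formed) = 597 − 1152 = −555 kJ

ΔH ≈ −555 kJ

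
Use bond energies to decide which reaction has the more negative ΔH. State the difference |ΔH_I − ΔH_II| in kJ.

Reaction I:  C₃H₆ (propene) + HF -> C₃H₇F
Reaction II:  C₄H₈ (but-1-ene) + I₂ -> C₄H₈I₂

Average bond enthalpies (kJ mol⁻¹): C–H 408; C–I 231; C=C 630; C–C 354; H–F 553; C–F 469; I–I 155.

Reaction I, by 17 kJ

Reaction I:
  Bonds broken (reactants):
    C–C: 1 × 354 = 354
    C–H: 6 × 408 = 2448
    C=C: 1 × 630 = 630
    H–F: 1 × 553 = 553
    Σ(broken) = 3985 kJ
  Bonds formed (products):
    C–C: 2 × 354 = 708
    C–F: 1 × 469 = 469
    C–H: 7 × 408 = 2856
    Σ(formed) = 4033 kJ
  ΔH_I = 3985 − 4033 = −48 kJ
Reaction II:
  Bonds broken (reactants):
    C–C: 2 × 354 = 708
    C–H: 8 × 408 = 3264
    C=C: 1 × 630 = 630
    I–I: 1 × 155 = 155
    Σ(broken) = 4757 kJ
  Bonds formed (products):
    C–C: 3 × 354 = 1062
    C–H: 8 × 408 = 3264
    C–I: 2 × 231 = 462
    Σ(formed) = 4788 kJ
  ΔH_II = 4757 − 4788 = −31 kJ
ΔH_I − ΔH_II = −17 kJ, so reaction I has the more negative ΔH; |ΔH_I − ΔH_II| = 17 kJ.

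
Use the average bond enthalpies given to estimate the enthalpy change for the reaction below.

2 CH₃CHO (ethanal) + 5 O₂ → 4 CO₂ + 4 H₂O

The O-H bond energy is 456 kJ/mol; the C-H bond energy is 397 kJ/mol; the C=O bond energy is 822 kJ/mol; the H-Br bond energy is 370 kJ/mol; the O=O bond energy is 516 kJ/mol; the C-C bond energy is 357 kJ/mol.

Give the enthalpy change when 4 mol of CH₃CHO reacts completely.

ΔH = −4220 kJ

Bonds broken (reactants):
  C-C: 2 × 357 = 714
  C-H: 8 × 397 = 3176
  C=O: 2 × 822 = 1644
  O=O: 5 × 516 = 2580
  Σ(broken) = 8114 kJ
Bonds formed (products):
  C=O: 8 × 822 = 6576
  O-H: 8 × 456 = 3648
  Σ(formed) = 10224 kJ
ΔH = Σ(broken) − Σ(formed) = 8114 − 10224 = −2110 kJ
For 2× the reaction as written: 2 × (−2110) = −4220 kJ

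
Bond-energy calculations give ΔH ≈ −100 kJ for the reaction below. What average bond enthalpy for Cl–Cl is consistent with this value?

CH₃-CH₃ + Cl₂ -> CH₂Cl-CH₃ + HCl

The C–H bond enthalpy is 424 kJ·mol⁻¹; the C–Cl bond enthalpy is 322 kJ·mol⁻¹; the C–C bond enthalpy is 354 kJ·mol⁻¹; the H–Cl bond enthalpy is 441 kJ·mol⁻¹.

D(Cl–Cl) ≈ 239 kJ/mol

Let D be the Cl–Cl bond energy.
Σ(broken) = 1×354 + 6×424 + 1×D = 2898 + D
Σ(formed) = 1×354 + 1×322 + 5×424 + 1×441 = 3237
ΔH = Σ(broken) − Σ(formed) = (2898 + D) − (3237) = −339 + D
Setting this equal to −100 kJ gives D = 239 kJ/mol.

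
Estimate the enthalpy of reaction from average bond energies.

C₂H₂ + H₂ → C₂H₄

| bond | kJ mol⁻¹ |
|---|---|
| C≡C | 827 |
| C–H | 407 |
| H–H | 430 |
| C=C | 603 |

Bonds broken (reactants):
  C≡C: 1 × 827 = 827
  C–H: 2 × 407 = 814
  H–H: 1 × 430 = 430
  Σ(broken) = 2071 kJ
Bonds formed (products):
  C–H: 4 × 407 = 1628
  C=C: 1 × 603 = 603
  Σ(formed) = 2231 kJ
ΔH = Σ(broken) − Σ(formed) = 2071 − 2231 = −160 kJ

ΔH ≈ −160 kJ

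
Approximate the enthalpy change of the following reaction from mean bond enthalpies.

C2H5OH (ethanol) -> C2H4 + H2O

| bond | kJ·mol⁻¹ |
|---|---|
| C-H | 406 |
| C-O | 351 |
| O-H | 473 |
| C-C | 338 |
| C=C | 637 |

Bonds broken (reactants):
  C-C: 1 × 338 = 338
  C-H: 5 × 406 = 2030
  C-O: 1 × 351 = 351
  O-H: 1 × 473 = 473
  Σ(broken) = 3192 kJ
Bonds formed (products):
  C-H: 4 × 406 = 1624
  C=C: 1 × 637 = 637
  O-H: 2 × 473 = 946
  Σ(formed) = 3207 kJ
ΔH = Σ(broken) − Σ(formed) = 3192 − 3207 = −15 kJ

ΔH ≈ −15 kJ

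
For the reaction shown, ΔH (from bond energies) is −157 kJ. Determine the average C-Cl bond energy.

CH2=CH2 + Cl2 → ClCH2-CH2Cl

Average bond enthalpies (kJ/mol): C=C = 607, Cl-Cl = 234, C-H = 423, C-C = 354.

Let D be the C-Cl bond energy.
Σ(broken) = 4×423 + 1×607 + 1×234 = 2533
Σ(formed) = 1×354 + 2×D + 4×423 = 2046 + 2D
ΔH = Σ(broken) − Σ(formed) = (2533) − (2046 + 2D) = +487 − 2D
Setting this equal to −157 kJ gives 2D = 644, so D = 322 kJ/mol.

D(C-Cl) ≈ 322 kJ/mol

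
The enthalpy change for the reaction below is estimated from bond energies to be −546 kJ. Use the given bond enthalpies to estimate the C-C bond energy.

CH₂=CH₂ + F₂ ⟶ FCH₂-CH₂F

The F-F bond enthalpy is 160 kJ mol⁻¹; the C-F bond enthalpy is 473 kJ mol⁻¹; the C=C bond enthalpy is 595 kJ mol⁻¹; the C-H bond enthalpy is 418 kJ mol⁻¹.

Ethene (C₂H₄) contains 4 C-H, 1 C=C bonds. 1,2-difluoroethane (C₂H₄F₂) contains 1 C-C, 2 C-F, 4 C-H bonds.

Let D be the C-C bond energy.
Σ(broken) = 4×418 + 1×595 + 1×160 = 2427
Σ(formed) = 1×D + 2×473 + 4×418 = 2618 + D
ΔH = Σ(broken) − Σ(formed) = (2427) − (2618 + D) = −191 − D
Setting this equal to −546 kJ gives D = 355 kJ/mol.

D(C-C) ≈ 355 kJ/mol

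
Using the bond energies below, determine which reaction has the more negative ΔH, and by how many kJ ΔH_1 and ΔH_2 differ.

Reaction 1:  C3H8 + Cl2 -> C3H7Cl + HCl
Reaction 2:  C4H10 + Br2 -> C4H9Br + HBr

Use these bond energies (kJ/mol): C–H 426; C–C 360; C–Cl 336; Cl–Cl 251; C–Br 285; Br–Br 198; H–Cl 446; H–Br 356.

Reaction 1:
  Bonds broken (reactants):
    C–C: 2 × 360 = 720
    C–H: 8 × 426 = 3408
    Cl–Cl: 1 × 251 = 251
    Σ(broken) = 4379 kJ
  Bonds formed (products):
    C–C: 2 × 360 = 720
    C–Cl: 1 × 336 = 336
    C–H: 7 × 426 = 2982
    H–Cl: 1 × 446 = 446
    Σ(formed) = 4484 kJ
  ΔH_1 = 4379 − 4484 = −105 kJ
Reaction 2:
  Bonds broken (reactants):
    Br–Br: 1 × 198 = 198
    C–C: 3 × 360 = 1080
    C–H: 10 × 426 = 4260
    Σ(broken) = 5538 kJ
  Bonds formed (products):
    C–Br: 1 × 285 = 285
    C–C: 3 × 360 = 1080
    C–H: 9 × 426 = 3834
    H–Br: 1 × 356 = 356
    Σ(formed) = 5555 kJ
  ΔH_2 = 5538 − 5555 = −17 kJ
ΔH_1 − ΔH_2 = −88 kJ, so reaction 1 has the more negative ΔH; |ΔH_1 − ΔH_2| = 88 kJ.

Reaction 1, by 88 kJ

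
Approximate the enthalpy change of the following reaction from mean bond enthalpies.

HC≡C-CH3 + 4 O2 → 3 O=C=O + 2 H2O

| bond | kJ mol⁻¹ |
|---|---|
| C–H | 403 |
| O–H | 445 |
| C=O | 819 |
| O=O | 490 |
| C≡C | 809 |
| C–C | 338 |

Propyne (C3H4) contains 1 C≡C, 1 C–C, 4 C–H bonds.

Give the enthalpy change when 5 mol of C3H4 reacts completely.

Bonds broken (reactants):
  C≡C: 1 × 809 = 809
  C–C: 1 × 338 = 338
  C–H: 4 × 403 = 1612
  O=O: 4 × 490 = 1960
  Σ(broken) = 4719 kJ
Bonds formed (products):
  C=O: 6 × 819 = 4914
  O–H: 4 × 445 = 1780
  Σ(formed) = 6694 kJ
ΔH = Σ(broken) − Σ(formed) = 4719 − 6694 = −1975 kJ
For 5× the reaction as written: 5 × (−1975) = −9875 kJ

ΔH = −9875 kJ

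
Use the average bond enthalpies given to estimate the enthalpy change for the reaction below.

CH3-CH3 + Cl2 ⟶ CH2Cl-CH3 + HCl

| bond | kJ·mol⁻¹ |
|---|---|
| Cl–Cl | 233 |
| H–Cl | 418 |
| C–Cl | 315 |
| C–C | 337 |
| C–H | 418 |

ΔH ≈ −82 kJ

Bonds broken (reactants):
  C–C: 1 × 337 = 337
  C–H: 6 × 418 = 2508
  Cl–Cl: 1 × 233 = 233
  Σ(broken) = 3078 kJ
Bonds formed (products):
  C–C: 1 × 337 = 337
  C–Cl: 1 × 315 = 315
  C–H: 5 × 418 = 2090
  H–Cl: 1 × 418 = 418
  Σ(formed) = 3160 kJ
ΔH = Σ(broken) − Σ(formed) = 3078 − 3160 = −82 kJ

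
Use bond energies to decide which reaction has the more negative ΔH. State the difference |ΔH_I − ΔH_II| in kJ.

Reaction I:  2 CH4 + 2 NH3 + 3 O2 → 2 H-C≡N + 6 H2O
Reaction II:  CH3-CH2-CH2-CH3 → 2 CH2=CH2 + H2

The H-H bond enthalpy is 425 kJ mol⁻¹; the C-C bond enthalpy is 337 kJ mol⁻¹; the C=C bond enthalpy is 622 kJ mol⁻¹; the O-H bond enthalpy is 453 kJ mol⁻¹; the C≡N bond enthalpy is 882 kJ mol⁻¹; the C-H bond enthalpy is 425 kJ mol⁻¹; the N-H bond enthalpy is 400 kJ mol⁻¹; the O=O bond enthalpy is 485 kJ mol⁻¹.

Reaction I, by 987 kJ

Reaction I:
  Bonds broken (reactants):
    C-H: 8 × 425 = 3400
    N-H: 6 × 400 = 2400
    O=O: 3 × 485 = 1455
    Σ(broken) = 7255 kJ
  Bonds formed (products):
    C≡N: 2 × 882 = 1764
    C-H: 2 × 425 = 850
    O-H: 12 × 453 = 5436
    Σ(formed) = 8050 kJ
  ΔH_I = 7255 − 8050 = −795 kJ
Reaction II:
  Bonds broken (reactants):
    C-C: 3 × 337 = 1011
    C-H: 10 × 425 = 4250
    Σ(broken) = 5261 kJ
  Bonds formed (products):
    C-H: 8 × 425 = 3400
    C=C: 2 × 622 = 1244
    H-H: 1 × 425 = 425
    Σ(formed) = 5069 kJ
  ΔH_II = 5261 − 5069 = +192 kJ
ΔH_I − ΔH_II = −987 kJ, so reaction I has the more negative ΔH; |ΔH_I − ΔH_II| = 987 kJ.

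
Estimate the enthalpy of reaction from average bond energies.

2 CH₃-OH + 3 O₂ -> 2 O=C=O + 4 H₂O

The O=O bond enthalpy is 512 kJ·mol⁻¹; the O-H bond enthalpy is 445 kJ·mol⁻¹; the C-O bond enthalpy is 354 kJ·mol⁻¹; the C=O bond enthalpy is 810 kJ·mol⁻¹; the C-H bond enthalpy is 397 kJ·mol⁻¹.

ΔH ≈ −1284 kJ

Bonds broken (reactants):
  C-H: 6 × 397 = 2382
  C-O: 2 × 354 = 708
  O-H: 2 × 445 = 890
  O=O: 3 × 512 = 1536
  Σ(broken) = 5516 kJ
Bonds formed (products):
  C=O: 4 × 810 = 3240
  O-H: 8 × 445 = 3560
  Σ(formed) = 6800 kJ
ΔH = Σ(broken) − Σ(formed) = 5516 − 6800 = −1284 kJ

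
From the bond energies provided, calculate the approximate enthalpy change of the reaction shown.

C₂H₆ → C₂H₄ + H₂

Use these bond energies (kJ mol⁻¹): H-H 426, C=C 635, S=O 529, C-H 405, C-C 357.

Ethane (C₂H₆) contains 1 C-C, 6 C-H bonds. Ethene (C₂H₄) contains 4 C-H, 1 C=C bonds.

Bonds broken (reactants):
  C-C: 1 × 357 = 357
  C-H: 6 × 405 = 2430
  Σ(broken) = 2787 kJ
Bonds formed (products):
  C-H: 4 × 405 = 1620
  C=C: 1 × 635 = 635
  H-H: 1 × 426 = 426
  Σ(formed) = 2681 kJ
ΔH = Σ(broken) − Σ(formed) = 2787 − 2681 = +106 kJ

ΔH ≈ +106 kJ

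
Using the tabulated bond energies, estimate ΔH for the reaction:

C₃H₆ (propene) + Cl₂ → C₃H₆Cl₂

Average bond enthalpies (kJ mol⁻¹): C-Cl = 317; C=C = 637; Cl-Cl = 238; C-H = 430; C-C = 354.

ΔH ≈ −113 kJ

Bonds broken (reactants):
  C-C: 1 × 354 = 354
  C-H: 6 × 430 = 2580
  C=C: 1 × 637 = 637
  Cl-Cl: 1 × 238 = 238
  Σ(broken) = 3809 kJ
Bonds formed (products):
  C-C: 2 × 354 = 708
  C-Cl: 2 × 317 = 634
  C-H: 6 × 430 = 2580
  Σ(formed) = 3922 kJ
ΔH = Σ(broken) − Σ(formed) = 3809 − 3922 = −113 kJ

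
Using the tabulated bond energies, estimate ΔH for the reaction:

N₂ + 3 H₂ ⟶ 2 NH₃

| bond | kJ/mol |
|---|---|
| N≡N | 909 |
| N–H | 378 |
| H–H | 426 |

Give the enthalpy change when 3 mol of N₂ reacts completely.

ΔH = −243 kJ

Bonds broken (reactants):
  H–H: 3 × 426 = 1278
  N≡N: 1 × 909 = 909
  Σ(broken) = 2187 kJ
Bonds formed (products):
  N–H: 6 × 378 = 2268
  Σ(formed) = 2268 kJ
ΔH = Σ(broken) − Σ(formed) = 2187 − 2268 = −81 kJ
For 3× the reaction as written: 3 × (−81) = −243 kJ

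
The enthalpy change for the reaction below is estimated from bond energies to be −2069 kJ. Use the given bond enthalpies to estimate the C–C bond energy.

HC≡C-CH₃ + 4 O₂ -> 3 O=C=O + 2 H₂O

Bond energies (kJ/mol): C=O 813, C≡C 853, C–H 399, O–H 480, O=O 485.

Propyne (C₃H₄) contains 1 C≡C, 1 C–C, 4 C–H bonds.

Let D be the C–C bond energy.
Σ(broken) = 1×853 + 1×D + 4×399 + 4×485 = 4389 + D
Σ(formed) = 6×813 + 4×480 = 6798
ΔH = Σ(broken) − Σ(formed) = (4389 + D) − (6798) = −2409 + D
Setting this equal to −2069 kJ gives D = 340 kJ/mol.

D(C–C) ≈ 340 kJ/mol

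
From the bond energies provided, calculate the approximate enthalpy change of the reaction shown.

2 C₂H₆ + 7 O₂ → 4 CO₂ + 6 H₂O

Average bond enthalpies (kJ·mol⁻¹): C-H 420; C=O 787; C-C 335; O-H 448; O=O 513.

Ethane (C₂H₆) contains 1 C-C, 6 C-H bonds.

ΔH ≈ −2371 kJ

Bonds broken (reactants):
  C-C: 2 × 335 = 670
  C-H: 12 × 420 = 5040
  O=O: 7 × 513 = 3591
  Σ(broken) = 9301 kJ
Bonds formed (products):
  C=O: 8 × 787 = 6296
  O-H: 12 × 448 = 5376
  Σ(formed) = 11672 kJ
ΔH = Σ(broken) − Σ(formed) = 9301 − 11672 = −2371 kJ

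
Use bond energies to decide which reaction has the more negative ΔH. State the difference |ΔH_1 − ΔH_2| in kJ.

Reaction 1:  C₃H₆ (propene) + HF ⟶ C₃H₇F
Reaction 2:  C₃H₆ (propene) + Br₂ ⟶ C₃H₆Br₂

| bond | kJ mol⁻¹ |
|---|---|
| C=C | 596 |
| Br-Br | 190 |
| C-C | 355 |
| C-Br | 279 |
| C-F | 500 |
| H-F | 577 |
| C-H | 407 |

Reaction 1:
  Bonds broken (reactants):
    C-C: 1 × 355 = 355
    C-H: 6 × 407 = 2442
    C=C: 1 × 596 = 596
    H-F: 1 × 577 = 577
    Σ(broken) = 3970 kJ
  Bonds formed (products):
    C-C: 2 × 355 = 710
    C-F: 1 × 500 = 500
    C-H: 7 × 407 = 2849
    Σ(formed) = 4059 kJ
  ΔH_1 = 3970 − 4059 = −89 kJ
Reaction 2:
  Bonds broken (reactants):
    Br-Br: 1 × 190 = 190
    C-C: 1 × 355 = 355
    C-H: 6 × 407 = 2442
    C=C: 1 × 596 = 596
    Σ(broken) = 3583 kJ
  Bonds formed (products):
    C-Br: 2 × 279 = 558
    C-C: 2 × 355 = 710
    C-H: 6 × 407 = 2442
    Σ(formed) = 3710 kJ
  ΔH_2 = 3583 − 3710 = −127 kJ
ΔH_1 − ΔH_2 = +38 kJ, so reaction 2 has the more negative ΔH; |ΔH_1 − ΔH_2| = 38 kJ.

Reaction 2, by 38 kJ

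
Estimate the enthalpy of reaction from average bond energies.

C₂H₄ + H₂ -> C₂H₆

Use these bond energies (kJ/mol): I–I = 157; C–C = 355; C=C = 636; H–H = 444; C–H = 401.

ΔH ≈ −77 kJ

Bonds broken (reactants):
  C–H: 4 × 401 = 1604
  C=C: 1 × 636 = 636
  H–H: 1 × 444 = 444
  Σ(broken) = 2684 kJ
Bonds formed (products):
  C–C: 1 × 355 = 355
  C–H: 6 × 401 = 2406
  Σ(formed) = 2761 kJ
ΔH = Σ(broken) − Σ(formed) = 2684 − 2761 = −77 kJ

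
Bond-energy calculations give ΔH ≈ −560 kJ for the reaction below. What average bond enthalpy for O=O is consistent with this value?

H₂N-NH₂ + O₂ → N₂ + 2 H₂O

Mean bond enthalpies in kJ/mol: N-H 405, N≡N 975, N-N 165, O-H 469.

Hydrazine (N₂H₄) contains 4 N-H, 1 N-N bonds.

Let D be the O=O bond energy.
Σ(broken) = 4×405 + 1×165 + 1×D = 1785 + D
Σ(formed) = 1×975 + 4×469 = 2851
ΔH = Σ(broken) − Σ(formed) = (1785 + D) − (2851) = −1066 + D
Setting this equal to −560 kJ gives D = 506 kJ/mol.

D(O=O) ≈ 506 kJ/mol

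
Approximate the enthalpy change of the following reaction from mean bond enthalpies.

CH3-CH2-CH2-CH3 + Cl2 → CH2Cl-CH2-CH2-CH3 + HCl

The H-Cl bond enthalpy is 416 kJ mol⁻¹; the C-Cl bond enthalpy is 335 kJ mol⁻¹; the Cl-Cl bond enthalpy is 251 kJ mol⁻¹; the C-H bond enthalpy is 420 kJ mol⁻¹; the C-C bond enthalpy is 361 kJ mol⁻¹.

Bonds broken (reactants):
  C-C: 3 × 361 = 1083
  C-H: 10 × 420 = 4200
  Cl-Cl: 1 × 251 = 251
  Σ(broken) = 5534 kJ
Bonds formed (products):
  C-C: 3 × 361 = 1083
  C-Cl: 1 × 335 = 335
  C-H: 9 × 420 = 3780
  H-Cl: 1 × 416 = 416
  Σ(formed) = 5614 kJ
ΔH = Σ(broken) − Σ(formed) = 5534 − 5614 = −80 kJ

ΔH ≈ −80 kJ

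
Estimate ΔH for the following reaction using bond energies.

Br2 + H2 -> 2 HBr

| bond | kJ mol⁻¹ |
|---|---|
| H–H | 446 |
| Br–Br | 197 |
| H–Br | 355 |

Bonds broken (reactants):
  Br–Br: 1 × 197 = 197
  H–H: 1 × 446 = 446
  Σ(broken) = 643 kJ
Bonds formed (products):
  H–Br: 2 × 355 = 710
  Σ(formed) = 710 kJ
ΔH = Σ(broken) − Σ(formed) = 643 − 710 = −67 kJ

ΔH ≈ −67 kJ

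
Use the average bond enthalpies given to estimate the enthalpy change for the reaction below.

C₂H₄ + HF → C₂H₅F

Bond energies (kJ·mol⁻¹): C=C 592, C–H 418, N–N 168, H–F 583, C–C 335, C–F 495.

Bonds broken (reactants):
  C–H: 4 × 418 = 1672
  C=C: 1 × 592 = 592
  H–F: 1 × 583 = 583
  Σ(broken) = 2847 kJ
Bonds formed (products):
  C–C: 1 × 335 = 335
  C–F: 1 × 495 = 495
  C–H: 5 × 418 = 2090
  Σ(formed) = 2920 kJ
ΔH = Σ(broken) − Σ(formed) = 2847 − 2920 = −73 kJ

ΔH ≈ −73 kJ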